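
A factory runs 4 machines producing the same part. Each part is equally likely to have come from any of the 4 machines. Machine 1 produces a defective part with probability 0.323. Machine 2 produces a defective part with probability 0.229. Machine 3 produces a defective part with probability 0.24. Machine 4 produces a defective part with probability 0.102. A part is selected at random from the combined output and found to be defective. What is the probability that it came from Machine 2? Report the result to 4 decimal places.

Posterior probability ≈ 0.2562

Tabulate prior·likelihood by source: [1] prior 0.25, lik 0.323, product 0.08075; [2] prior 0.25, lik 0.229, product 0.05725; [3] prior 0.25, lik 0.24, product 0.06000; [4] prior 0.25, lik 0.102, product 0.02550.
Normalizing constant = 0.22350; the posterior for Machine 2 is its product over the sum, 0.05725/0.22350 = 0.2562.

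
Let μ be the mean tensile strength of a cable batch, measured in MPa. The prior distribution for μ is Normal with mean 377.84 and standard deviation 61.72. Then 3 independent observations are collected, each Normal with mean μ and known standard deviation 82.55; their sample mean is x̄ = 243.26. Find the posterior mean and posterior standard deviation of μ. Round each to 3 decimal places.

Prior precision 1/τ₀² = 1/61.72² = 0.00026251; data precision n/σ² = 3/82.55² = 0.00044024.
Posterior precision = 0.00026251 + 0.00044024 = 0.00070275, giving posterior SD = 1/√0.00070275 = 37.722.
Posterior mean = (0.00026251·377.84 + 0.00044024·243.26) / 0.00070275 = 293.532.

Posterior mean ≈ 293.532; posterior SD ≈ 37.722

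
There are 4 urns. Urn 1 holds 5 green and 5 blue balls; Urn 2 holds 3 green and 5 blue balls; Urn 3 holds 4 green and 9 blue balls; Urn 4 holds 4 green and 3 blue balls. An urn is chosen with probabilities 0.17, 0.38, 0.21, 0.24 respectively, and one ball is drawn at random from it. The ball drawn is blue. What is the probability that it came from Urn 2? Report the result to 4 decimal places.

Posterior probability ≈ 0.4161

Tabulate prior·likelihood by source: [1] prior 0.17, lik 0.5, product 0.08500; [2] prior 0.38, lik 0.625, product 0.2375; [3] prior 0.21, lik 0.6923, product 0.1454; [4] prior 0.24, lik 0.4286, product 0.1029.
Normalizing constant = 0.57074; the posterior for Urn 2 is its product over the sum, 0.2375/0.57074 = 0.4161.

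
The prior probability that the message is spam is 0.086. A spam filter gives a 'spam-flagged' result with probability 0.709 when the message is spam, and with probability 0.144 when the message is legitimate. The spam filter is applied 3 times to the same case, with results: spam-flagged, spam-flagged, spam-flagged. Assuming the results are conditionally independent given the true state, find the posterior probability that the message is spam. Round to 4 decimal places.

Let H be the event that the message is spam; start with P(H) = 0.086. P('spam-flagged'|H) = 0.709, P('spam-flagged'|¬H) = 0.144.
Update on result 1 ('spam-flagged'): P(H) ← 0.709·0.0860 / (0.709·0.0860 + 0.144·0.9140) = 0.060974/0.19259 = 0.3166.
Update on result 2 ('spam-flagged'): P(H) ← 0.709·0.3166 / (0.709·0.3166 + 0.144·0.6834) = 0.22447/0.32288 = 0.6952.
Update on result 3 ('spam-flagged'): P(H) ← 0.709·0.6952 / (0.709·0.6952 + 0.144·0.3048) = 0.49291/0.53679 = 0.9182.

Posterior P(H) ≈ 0.9182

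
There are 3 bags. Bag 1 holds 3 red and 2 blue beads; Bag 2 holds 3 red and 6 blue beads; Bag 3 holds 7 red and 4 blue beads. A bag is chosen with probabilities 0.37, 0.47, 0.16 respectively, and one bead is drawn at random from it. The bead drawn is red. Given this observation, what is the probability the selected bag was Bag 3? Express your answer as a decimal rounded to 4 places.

Tabulate prior·likelihood by source: [1] prior 0.37, lik 0.6, product 0.2220; [2] prior 0.47, lik 0.3333, product 0.1567; [3] prior 0.16, lik 0.6364, product 0.1018.
Normalizing constant = 0.48048; the posterior for Bag 3 is its product over the sum, 0.1018/0.48048 = 0.2119.

Posterior probability ≈ 0.2119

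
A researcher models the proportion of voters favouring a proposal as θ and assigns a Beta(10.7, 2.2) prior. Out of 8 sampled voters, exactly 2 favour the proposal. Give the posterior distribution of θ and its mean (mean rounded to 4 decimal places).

The binomial likelihood is conjugate to the Beta prior: with 2 successes and 6 failures, the posterior is Beta(10.7+2, 2.2+6) = Beta(12.7, 8.2).
Posterior mean = α/(α+β) = 12.7/20.9 = 0.6077.

Posterior: Beta(12.7, 8.2); mean ≈ 0.6077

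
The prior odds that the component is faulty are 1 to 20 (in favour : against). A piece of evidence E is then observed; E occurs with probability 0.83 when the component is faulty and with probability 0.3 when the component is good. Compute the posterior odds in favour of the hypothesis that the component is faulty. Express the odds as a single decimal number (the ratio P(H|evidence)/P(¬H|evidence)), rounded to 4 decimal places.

Prior odds = 1/20 = 0.050000.
Likelihood ratio for E = 0.83/0.3 = 2.7667.
Posterior odds = prior odds × LR = 0.13833.

Posterior odds ≈ 0.1383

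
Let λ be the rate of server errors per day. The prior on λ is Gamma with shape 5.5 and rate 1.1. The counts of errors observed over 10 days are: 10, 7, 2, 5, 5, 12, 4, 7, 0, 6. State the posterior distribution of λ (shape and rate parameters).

Posterior: Gamma(shape=63.5, rate=11.1)

The Poisson likelihood adds the total count to the shape and the number of exposure periods to the rate. Here ∑xᵢ = 58 and n = 10, so shape 5.5→63.5 and rate 1.1→11.1.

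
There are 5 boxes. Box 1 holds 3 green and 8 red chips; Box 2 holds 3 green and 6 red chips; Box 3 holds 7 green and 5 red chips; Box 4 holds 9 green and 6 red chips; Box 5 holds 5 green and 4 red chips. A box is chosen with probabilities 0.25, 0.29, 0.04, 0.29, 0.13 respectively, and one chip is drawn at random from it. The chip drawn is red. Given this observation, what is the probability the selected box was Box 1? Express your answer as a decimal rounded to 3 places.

Posterior probability ≈ 0.321

Tabulate prior·likelihood by source: [1] prior 0.25, lik 0.7273, product 0.1818; [2] prior 0.29, lik 0.6667, product 0.1933; [3] prior 0.04, lik 0.4167, product 0.01667; [4] prior 0.29, lik 0.4, product 0.1160; [5] prior 0.13, lik 0.4444, product 0.05778.
Normalizing constant = 0.56560; the posterior for Box 1 is its product over the sum, 0.1818/0.56560 = 0.321.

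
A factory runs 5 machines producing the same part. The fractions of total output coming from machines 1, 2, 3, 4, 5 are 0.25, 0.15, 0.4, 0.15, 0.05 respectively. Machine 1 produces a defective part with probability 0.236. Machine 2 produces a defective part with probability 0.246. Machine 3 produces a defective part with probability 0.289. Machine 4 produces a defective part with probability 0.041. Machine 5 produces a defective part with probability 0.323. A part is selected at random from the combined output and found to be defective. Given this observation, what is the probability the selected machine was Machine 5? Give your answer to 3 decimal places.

Posterior probability ≈ 0.069

Tabulate prior·likelihood by source: [1] prior 0.25, lik 0.236, product 0.05900; [2] prior 0.15, lik 0.246, product 0.03690; [3] prior 0.4, lik 0.289, product 0.1156; [4] prior 0.15, lik 0.041, product 0.006150; [5] prior 0.05, lik 0.323, product 0.01615.
Normalizing constant = 0.23380; the posterior for Machine 5 is its product over the sum, 0.01615/0.23380 = 0.069.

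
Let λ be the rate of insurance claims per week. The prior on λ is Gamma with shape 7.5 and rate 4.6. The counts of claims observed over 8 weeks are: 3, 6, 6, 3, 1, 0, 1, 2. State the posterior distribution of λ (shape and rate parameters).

Posterior: Gamma(shape=29.5, rate=12.6)

Total count ∑xᵢ = 22 over n = 8 weeks.
Gamma is conjugate to the Poisson likelihood: posterior is Gamma(shape = 7.5+22 = 29.5, rate = 4.6+8 = 12.6).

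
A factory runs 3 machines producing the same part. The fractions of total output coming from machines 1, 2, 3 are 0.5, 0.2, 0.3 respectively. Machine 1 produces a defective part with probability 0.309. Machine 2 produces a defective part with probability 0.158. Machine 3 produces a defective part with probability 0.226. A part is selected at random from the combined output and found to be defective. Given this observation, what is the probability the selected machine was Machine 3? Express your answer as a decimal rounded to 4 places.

P(defective|M1) = 0.309; P(defective|M2) = 0.158; P(defective|M3) = 0.226.
Prior × likelihood for each source: 0.5·0.309=0.1545, 0.2·0.158=0.03160, 0.3·0.226=0.06780. Summing gives P(defective) = 0.25390.
P(Machine 3 | defective) = 0.06780 / 0.25390 = 0.2670.

Posterior probability ≈ 0.2670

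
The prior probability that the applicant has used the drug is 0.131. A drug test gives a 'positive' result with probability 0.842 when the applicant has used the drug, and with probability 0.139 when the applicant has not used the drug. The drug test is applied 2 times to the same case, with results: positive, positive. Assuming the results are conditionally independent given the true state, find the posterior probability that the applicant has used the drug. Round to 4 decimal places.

Posterior P(H) ≈ 0.8469

Let H be the event that the applicant has used the drug; start with P(H) = 0.131. P('positive'|H) = 0.842, P('positive'|¬H) = 0.139.
Update on result 1 ('positive'): P(H) ← 0.842·0.1310 / (0.842·0.1310 + 0.139·0.8690) = 0.11030/0.23109 = 0.4773.
Update on result 2 ('positive'): P(H) ← 0.842·0.4773 / (0.842·0.4773 + 0.139·0.5227) = 0.40189/0.47455 = 0.8469.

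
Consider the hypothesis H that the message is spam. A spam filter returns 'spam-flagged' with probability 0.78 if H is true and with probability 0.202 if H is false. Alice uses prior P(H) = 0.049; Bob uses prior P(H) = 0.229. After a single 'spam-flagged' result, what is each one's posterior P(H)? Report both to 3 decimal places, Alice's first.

Alice: 0.166; Bob: 0.534

P('+'|H) = 0.78, P('+'|¬H) = 0.202.
Alice: numerator 0.78·0.049 = 0.038220; evidence = 0.038220+0.202·0.951 = 0.23032; posterior = 0.166.
Bob: numerator 0.78·0.229 = 0.17862; evidence = 0.17862+0.202·0.771 = 0.33436; posterior = 0.534.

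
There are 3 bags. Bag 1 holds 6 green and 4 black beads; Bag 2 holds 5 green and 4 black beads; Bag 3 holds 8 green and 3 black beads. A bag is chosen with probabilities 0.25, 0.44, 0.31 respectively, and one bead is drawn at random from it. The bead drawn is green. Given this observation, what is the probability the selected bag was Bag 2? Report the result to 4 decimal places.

Posterior probability ≈ 0.3943

Tabulate prior·likelihood by source: [1] prior 0.25, lik 0.6, product 0.1500; [2] prior 0.44, lik 0.5556, product 0.2444; [3] prior 0.31, lik 0.7273, product 0.2255.
Normalizing constant = 0.61990; the posterior for Bag 2 is its product over the sum, 0.2444/0.61990 = 0.3943.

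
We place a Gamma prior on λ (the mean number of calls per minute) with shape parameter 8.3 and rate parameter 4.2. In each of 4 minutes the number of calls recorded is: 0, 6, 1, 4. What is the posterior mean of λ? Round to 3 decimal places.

The Poisson likelihood adds the total count to the shape and the number of exposure periods to the rate. Here ∑xᵢ = 11 and n = 4, so shape 8.3→19.3 and rate 4.2→8.2.
E[λ | data] = 19.3/8.2 = 2.354.

Posterior mean ≈ 2.354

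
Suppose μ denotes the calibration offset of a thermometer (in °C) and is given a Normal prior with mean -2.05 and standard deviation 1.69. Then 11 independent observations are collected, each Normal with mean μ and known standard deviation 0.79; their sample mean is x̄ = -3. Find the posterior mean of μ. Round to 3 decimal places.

Prior precision 1/τ₀² = 1/1.69² = 0.350128; data precision n/σ² = 11/0.79² = 17.6254.
Posterior precision = 0.350128 + 17.6254 = 17.9755.
Posterior mean = (0.350128·-2.05 + 17.6254·-3) / 17.9755 = -2.981.

Posterior mean ≈ -2.981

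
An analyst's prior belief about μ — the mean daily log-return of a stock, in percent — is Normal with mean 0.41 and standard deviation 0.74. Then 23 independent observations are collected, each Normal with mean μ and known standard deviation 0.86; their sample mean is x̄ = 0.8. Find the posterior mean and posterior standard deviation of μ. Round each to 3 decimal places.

Prior precision 1/τ₀² = 1/0.74² = 1.82615; data precision n/σ² = 23/0.86² = 31.0979.
Posterior precision = 1.82615 + 31.0979 = 32.9240, giving posterior SD = 1/√32.9240 = 0.174.
Posterior mean = (1.82615·0.41 + 31.0979·0.8) / 32.9240 = 0.778.

Posterior mean ≈ 0.778; posterior SD ≈ 0.174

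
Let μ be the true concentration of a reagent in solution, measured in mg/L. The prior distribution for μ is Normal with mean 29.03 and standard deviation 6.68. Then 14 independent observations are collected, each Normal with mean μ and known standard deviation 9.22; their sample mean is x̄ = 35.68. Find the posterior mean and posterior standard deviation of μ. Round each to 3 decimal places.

With known σ, the Normal prior is conjugate. Weight on the data is w = (n/σ²)/(n/σ² + 1/τ₀²) = 0.164690/(0.164690+0.0224103) = 0.88022.
Posterior mean = w·x̄ + (1−w)·μ₀ = 0.88022·35.68 + 0.11978·29.03 = 34.883. Posterior variance = 1/(0.164690+0.0224103) = 5.34474, so SD = 2.312.

Posterior mean ≈ 34.883; posterior SD ≈ 2.312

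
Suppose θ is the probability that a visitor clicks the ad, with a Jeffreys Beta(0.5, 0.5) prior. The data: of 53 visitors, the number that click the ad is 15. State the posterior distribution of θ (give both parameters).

Posterior: Beta(15.5, 38.5)

The binomial likelihood is conjugate to the Beta prior: with 15 successes and 38 failures, the posterior is Beta(0.5+15, 0.5+38) = Beta(15.5, 38.5).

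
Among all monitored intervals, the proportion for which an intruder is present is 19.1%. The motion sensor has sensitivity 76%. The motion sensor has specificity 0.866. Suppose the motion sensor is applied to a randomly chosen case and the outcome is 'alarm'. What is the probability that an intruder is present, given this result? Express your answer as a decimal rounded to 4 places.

Let H be the event that an intruder is present. P(H) = 0.191, so P(¬H) = 0.809. With E the 'alarm' result, P(E|H) = 0.76 and P(E|¬H) = 0.134.
P(E) = 0.76·0.191 + 0.134·0.809 = 0.14516 + 0.10841 = 0.25357.
By Bayes' theorem, P(H|E) = 0.14516 / 0.25357 = 0.5725.

P(H | E) ≈ 0.5725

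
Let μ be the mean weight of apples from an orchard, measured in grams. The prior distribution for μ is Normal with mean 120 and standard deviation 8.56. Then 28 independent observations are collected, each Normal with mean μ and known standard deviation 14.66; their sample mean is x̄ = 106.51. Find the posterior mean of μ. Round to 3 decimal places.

With known σ, the Normal prior is conjugate. Weight on the data is w = (n/σ²)/(n/σ² + 1/τ₀²) = 0.130284/(0.130284+0.0136475) = 0.90518.
Posterior mean = w·x̄ + (1−w)·μ₀ = 0.90518·106.51 + 0.094819·120 = 107.789.

Posterior mean ≈ 107.789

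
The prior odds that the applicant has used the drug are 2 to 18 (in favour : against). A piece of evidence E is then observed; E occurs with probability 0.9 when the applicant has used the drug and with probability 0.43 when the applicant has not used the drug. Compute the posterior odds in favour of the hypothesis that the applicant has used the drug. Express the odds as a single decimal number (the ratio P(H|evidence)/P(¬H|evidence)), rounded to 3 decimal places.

Posterior odds ≈ 0.233

Prior odds = 2/18 = 0.11111.
Likelihood ratio for E = 0.9/0.43 = 2.0930.
Posterior odds = prior odds × LR = 0.23256.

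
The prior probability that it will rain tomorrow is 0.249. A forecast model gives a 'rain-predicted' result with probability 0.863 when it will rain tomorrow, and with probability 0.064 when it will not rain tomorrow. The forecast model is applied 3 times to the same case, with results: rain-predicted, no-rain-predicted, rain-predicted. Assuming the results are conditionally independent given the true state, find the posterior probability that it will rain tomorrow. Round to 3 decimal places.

Posterior P(H) ≈ 0.898

Let H be the event that it will rain tomorrow; start with P(H) = 0.249. P('rain-predicted'|H) = 0.863, P('rain-predicted'|¬H) = 0.064.
Update on result 1 ('rain-predicted'): P(H) ← 0.863·0.2490 / (0.863·0.2490 + 0.064·0.7510) = 0.21489/0.26295 = 0.8172.
Update on result 2 ('no-rain-predicted'): P(H) ← 0.137·0.8172 / (0.137·0.8172 + 0.936·0.1828) = 0.11196/0.28305 = 0.3955.
Update on result 3 ('rain-predicted'): P(H) ← 0.863·0.3955 / (0.863·0.3955 + 0.064·0.6045) = 0.34136/0.38004 = 0.8982.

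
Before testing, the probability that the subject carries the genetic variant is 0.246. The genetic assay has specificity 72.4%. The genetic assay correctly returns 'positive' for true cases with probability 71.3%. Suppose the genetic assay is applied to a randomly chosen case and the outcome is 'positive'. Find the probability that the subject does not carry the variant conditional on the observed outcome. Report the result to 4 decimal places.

P(¬H | E) ≈ 0.5426

Write H for 'the subject carries the genetic variant'. Prior odds H:¬H = 0.246/0.754 = 0.32626. For the 'positive' outcome, the likelihood ratio is 0.713/0.276 = 2.5833.
Posterior odds = 0.32626 × 2.5833 = 0.84284, so P(H|E) = 0.84284/(1+0.84284) = 0.4574. Then P(¬H|E) = 1 − 0.4574 = 0.5426.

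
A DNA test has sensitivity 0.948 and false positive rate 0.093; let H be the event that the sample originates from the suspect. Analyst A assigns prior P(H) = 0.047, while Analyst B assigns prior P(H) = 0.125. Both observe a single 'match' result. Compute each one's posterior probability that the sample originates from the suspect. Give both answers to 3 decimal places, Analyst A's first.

The likelihood ratio for a 'match' result is 0.948/0.093 = 10.194.
Analyst A: prior odds 0.047/0.953 = 0.049318; posterior odds 0.50272; posterior probability 0.335.
Analyst B: prior odds 0.125/0.875 = 0.14286; posterior odds 1.4562; posterior probability 0.593.

Analyst A: 0.335; Analyst B: 0.593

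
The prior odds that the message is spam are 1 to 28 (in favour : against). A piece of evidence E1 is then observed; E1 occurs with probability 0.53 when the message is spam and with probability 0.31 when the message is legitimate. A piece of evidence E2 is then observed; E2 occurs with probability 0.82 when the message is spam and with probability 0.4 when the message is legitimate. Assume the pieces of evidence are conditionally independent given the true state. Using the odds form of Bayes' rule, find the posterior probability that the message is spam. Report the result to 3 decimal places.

Posterior probability ≈ 0.111

Prior odds = 1/28 = 0.035714. In log-odds, ln(0.035714) = -3.3322.
Add log likelihood ratios: ln(1.7097) + ln(2.0500) = 1.2541.
Posterior log-odds = -2.0781, so posterior odds = exp(-2.0781) = 0.12517. Converting, P(H|E) = 0.12517/1.1252 = 0.111.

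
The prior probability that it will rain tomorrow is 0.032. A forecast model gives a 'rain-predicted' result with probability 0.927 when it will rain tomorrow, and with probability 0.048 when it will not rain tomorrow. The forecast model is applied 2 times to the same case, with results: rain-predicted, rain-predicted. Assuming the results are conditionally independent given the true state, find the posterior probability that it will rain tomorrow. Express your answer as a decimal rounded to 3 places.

Let H be the event that it will rain tomorrow; start with P(H) = 0.032. P('rain-predicted'|H) = 0.927, P('rain-predicted'|¬H) = 0.048.
Update on result 1 ('rain-predicted'): P(H) ← 0.927·0.0320 / (0.927·0.0320 + 0.048·0.9680) = 0.029664/0.076128 = 0.3897.
Update on result 2 ('rain-predicted'): P(H) ← 0.927·0.3897 / (0.927·0.3897 + 0.048·0.6103) = 0.36121/0.39051 = 0.9250.

Posterior P(H) ≈ 0.925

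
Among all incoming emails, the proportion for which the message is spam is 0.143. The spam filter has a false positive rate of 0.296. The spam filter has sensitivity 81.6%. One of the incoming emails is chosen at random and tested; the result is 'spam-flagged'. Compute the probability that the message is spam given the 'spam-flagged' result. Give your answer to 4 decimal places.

P(H | E) ≈ 0.3151

Let H be the event that the message is spam. P(H) = 0.143, so P(¬H) = 0.857. With E the 'spam-flagged' result, P(E|H) = 0.816 and P(E|¬H) = 0.296.
P(E) = 0.816·0.143 + 0.296·0.857 = 0.11669 + 0.25367 = 0.37036.
By Bayes' theorem, P(H|E) = 0.11669 / 0.37036 = 0.3151.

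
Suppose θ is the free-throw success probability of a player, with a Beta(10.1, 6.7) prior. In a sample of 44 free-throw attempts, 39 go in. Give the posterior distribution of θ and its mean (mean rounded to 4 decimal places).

Observing 39 successes and 5 failures updates Beta(10.1, 6.7) by adding the success and failure counts to the two shape parameters: α = 10.1+39 = 49.1, β = 6.7+5 = 11.7.
E[θ | data] = 49.1/(49.1+11.7) = 0.8076.

Posterior: Beta(49.1, 11.7); mean ≈ 0.8076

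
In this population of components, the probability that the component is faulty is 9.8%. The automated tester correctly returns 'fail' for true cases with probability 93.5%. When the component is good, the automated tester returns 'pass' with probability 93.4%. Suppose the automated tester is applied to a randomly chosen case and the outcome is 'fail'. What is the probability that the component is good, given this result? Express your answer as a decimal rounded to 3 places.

Write H for 'the component is faulty'. Prior odds H:¬H = 0.098/0.902 = 0.10865. For the 'fail' outcome, the likelihood ratio is 0.935/0.066 = 14.167.
Posterior odds = 0.10865 × 14.167 = 1.5392, so P(H|E) = 1.5392/(1+1.5392) = 0.606. Then P(¬H|E) = 1 − 0.606 = 0.394.

P(¬H | E) ≈ 0.394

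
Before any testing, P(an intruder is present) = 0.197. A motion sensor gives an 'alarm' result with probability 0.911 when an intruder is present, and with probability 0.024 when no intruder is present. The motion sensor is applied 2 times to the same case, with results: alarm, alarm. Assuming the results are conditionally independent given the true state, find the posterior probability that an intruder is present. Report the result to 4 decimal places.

Let H be the event that an intruder is present; start with P(H) = 0.197. P('alarm'|H) = 0.911, P('alarm'|¬H) = 0.024.
Update on result 1 ('alarm'): P(H) ← 0.911·0.1970 / (0.911·0.1970 + 0.024·0.8030) = 0.17947/0.19874 = 0.9030.
Update on result 2 ('alarm'): P(H) ← 0.911·0.9030 / (0.911·0.9030 + 0.024·0.0970) = 0.82266/0.82499 = 0.9972.

Posterior P(H) ≈ 0.9972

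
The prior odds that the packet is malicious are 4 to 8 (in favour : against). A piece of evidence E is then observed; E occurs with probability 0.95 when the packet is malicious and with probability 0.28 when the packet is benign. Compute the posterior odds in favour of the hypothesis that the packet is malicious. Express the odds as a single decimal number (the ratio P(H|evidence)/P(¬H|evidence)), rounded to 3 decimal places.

Prior odds = 4/8 = 0.50000. In log-odds, ln(0.50000) = -0.69315.
Add log likelihood ratio: ln(3.3929) = 1.2217.
Posterior log-odds = 0.52853, so posterior odds = exp(0.52853) = 1.6964.

Posterior odds ≈ 1.696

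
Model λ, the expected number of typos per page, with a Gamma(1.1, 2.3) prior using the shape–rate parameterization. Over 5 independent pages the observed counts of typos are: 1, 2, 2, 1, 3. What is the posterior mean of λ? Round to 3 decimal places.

Total count ∑xᵢ = 9 over n = 5 pages.
Gamma is conjugate to the Poisson likelihood: posterior is Gamma(shape = 1.1+9 = 10.1, rate = 2.3+5 = 7.3).
E[λ | data] = 10.1/7.3 = 1.384.

Posterior mean ≈ 1.384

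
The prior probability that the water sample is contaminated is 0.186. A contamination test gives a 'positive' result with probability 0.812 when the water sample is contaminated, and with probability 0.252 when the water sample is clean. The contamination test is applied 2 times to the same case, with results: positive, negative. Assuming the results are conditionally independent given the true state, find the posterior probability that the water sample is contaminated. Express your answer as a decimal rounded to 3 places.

With H the event that the water sample is contaminated, the joint likelihood of the observed sequence is P(data|H) = 0.812·0.188 = 0.15266 and P(data|¬H) = 0.252·0.748 = 0.18850.
Bayes: P(H|data) = 0.186·0.15266 / (0.186·0.15266 + 0.814·0.18850) = 0.028394/0.18183 = 0.1562.

Posterior P(H) ≈ 0.156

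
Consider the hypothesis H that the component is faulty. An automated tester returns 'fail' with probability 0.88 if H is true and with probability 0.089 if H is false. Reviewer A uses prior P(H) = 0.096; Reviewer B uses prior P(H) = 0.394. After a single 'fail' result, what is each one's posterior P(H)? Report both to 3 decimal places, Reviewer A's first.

The likelihood ratio for a 'fail' result is 0.88/0.089 = 9.8876.
Reviewer A: prior odds 0.096/0.904 = 0.10619; posterior odds 1.0500; posterior probability 0.512.
Reviewer B: prior odds 0.394/0.606 = 0.65017; posterior odds 6.4286; posterior probability 0.865.

Reviewer A: 0.512; Reviewer B: 0.865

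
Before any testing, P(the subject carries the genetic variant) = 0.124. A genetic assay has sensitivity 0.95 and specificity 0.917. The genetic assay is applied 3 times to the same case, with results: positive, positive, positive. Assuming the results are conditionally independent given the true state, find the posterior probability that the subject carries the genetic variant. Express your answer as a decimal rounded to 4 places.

With H the event that the subject carries the genetic variant, the joint likelihood of the observed sequence is P(data|H) = 0.95·0.95·0.95 = 0.85737 and P(data|¬H) = 0.083·0.083·0.083 = 0.00057179.
Bayes: P(H|data) = 0.124·0.85737 / (0.124·0.85737 + 0.876·0.00057179) = 0.10631/0.10682 = 0.9953.

Posterior P(H) ≈ 0.9953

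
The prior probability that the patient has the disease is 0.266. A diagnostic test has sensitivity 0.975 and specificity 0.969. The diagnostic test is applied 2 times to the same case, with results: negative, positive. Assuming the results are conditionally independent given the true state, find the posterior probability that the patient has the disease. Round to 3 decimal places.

With H the event that the patient has the disease, the joint likelihood of the observed sequence is P(data|H) = 0.025·0.975 = 0.024375 and P(data|¬H) = 0.969·0.031 = 0.030039.
Bayes: P(H|data) = 0.266·0.024375 / (0.266·0.024375 + 0.734·0.030039) = 0.0064838/0.028532 = 0.2272.

Posterior P(H) ≈ 0.227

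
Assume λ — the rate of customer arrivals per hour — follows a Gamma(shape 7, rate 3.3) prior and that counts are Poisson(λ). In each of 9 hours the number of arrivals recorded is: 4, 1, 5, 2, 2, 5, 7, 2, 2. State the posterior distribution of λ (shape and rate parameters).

Total count ∑xᵢ = 30 over n = 9 hours.
Gamma is conjugate to the Poisson likelihood: posterior is Gamma(shape = 7+30 = 37, rate = 3.3+9 = 12.3).

Posterior: Gamma(shape=37, rate=12.3)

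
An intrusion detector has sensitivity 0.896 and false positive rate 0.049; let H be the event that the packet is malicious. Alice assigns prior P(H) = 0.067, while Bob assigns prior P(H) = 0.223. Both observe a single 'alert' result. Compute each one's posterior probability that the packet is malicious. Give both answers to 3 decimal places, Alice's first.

The likelihood ratio for an 'alert' result is 0.896/0.049 = 18.286.
Alice: prior odds 0.067/0.933 = 0.071811; posterior odds 1.3131; posterior probability 0.568.
Bob: prior odds 0.223/0.777 = 0.28700; posterior odds 5.2480; posterior probability 0.840.

Alice: 0.568; Bob: 0.840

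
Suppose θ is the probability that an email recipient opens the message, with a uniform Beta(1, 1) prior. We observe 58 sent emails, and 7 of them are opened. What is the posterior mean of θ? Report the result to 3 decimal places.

Posterior mean ≈ 0.133

The binomial likelihood is conjugate to the Beta prior: with 7 successes and 51 failures, the posterior is Beta(1+7, 1+51) = Beta(8, 52).
E[θ | data] = 8/(8+52) = 0.133.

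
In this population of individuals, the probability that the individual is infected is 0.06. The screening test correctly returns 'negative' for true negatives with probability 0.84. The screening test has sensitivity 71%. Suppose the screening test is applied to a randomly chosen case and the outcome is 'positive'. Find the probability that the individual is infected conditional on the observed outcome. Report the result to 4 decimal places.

Let H be the event that the individual is infected. P(H) = 0.06, so P(¬H) = 0.94. With E the 'positive' result, P(E|H) = 0.71 and P(E|¬H) = 0.16.
P(E) = 0.71·0.06 + 0.16·0.94 = 0.042600 + 0.15040 = 0.19300.
By Bayes' theorem, P(H|E) = 0.042600 / 0.19300 = 0.2207.

P(H | E) ≈ 0.2207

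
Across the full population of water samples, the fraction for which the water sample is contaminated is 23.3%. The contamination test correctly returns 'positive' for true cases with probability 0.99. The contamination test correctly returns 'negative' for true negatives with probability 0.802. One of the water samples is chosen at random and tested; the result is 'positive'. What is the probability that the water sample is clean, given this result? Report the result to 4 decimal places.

Write H for 'the water sample is contaminated'. Prior odds H:¬H = 0.233/0.767 = 0.30378. For the 'positive' outcome, the likelihood ratio is 0.99/0.198 = 5.0000.
Posterior odds = 0.30378 × 5.0000 = 1.5189, so P(H|E) = 1.5189/(1+1.5189) = 0.6030. Then P(¬H|E) = 1 − 0.6030 = 0.3970.

P(¬H | E) ≈ 0.3970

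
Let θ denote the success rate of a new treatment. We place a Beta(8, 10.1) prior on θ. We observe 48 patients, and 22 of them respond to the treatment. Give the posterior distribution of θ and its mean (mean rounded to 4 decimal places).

Posterior: Beta(30, 36.1); mean ≈ 0.4539

Observing 22 successes and 26 failures updates Beta(8, 10.1) by adding the success and failure counts to the two shape parameters: α = 8+22 = 30, β = 10.1+26 = 36.1.
Posterior mean = α/(α+β) = 30/66.1 = 0.4539.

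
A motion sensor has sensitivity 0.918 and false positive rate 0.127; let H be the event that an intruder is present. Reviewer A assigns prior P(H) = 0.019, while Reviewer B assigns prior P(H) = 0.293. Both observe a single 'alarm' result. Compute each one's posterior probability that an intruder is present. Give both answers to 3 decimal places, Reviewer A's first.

P('+'|H) = 0.918, P('+'|¬H) = 0.127.
Reviewer A: numerator 0.918·0.019 = 0.017442; evidence = 0.017442+0.127·0.981 = 0.14203; posterior = 0.123.
Reviewer B: numerator 0.918·0.293 = 0.26897; evidence = 0.26897+0.127·0.707 = 0.35876; posterior = 0.750.

Reviewer A: 0.123; Reviewer B: 0.750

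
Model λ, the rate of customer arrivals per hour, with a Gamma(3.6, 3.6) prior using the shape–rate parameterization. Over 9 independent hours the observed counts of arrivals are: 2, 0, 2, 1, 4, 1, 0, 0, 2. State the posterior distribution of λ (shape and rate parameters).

Posterior: Gamma(shape=15.6, rate=12.6)

Total count ∑xᵢ = 12 over n = 9 hours.
Gamma is conjugate to the Poisson likelihood: posterior is Gamma(shape = 3.6+12 = 15.6, rate = 3.6+9 = 12.6).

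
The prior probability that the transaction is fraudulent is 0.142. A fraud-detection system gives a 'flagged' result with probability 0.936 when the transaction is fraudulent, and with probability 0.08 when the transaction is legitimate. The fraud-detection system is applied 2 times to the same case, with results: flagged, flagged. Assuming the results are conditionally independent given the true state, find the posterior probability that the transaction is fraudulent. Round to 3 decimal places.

Let H be the event that the transaction is fraudulent; start with P(H) = 0.142. P('flagged'|H) = 0.936, P('flagged'|¬H) = 0.08.
Update on result 1 ('flagged'): P(H) ← 0.936·0.1420 / (0.936·0.1420 + 0.08·0.8580) = 0.13291/0.20155 = 0.6594.
Update on result 2 ('flagged'): P(H) ← 0.936·0.6594 / (0.936·0.6594 + 0.08·0.3406) = 0.61724/0.64448 = 0.9577.

Posterior P(H) ≈ 0.958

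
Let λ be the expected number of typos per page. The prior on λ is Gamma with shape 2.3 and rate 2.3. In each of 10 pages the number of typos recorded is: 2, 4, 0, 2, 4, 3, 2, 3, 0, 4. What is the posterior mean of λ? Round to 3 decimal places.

Total count ∑xᵢ = 24 over n = 10 pages.
Gamma is conjugate to the Poisson likelihood: posterior is Gamma(shape = 2.3+24 = 26.3, rate = 2.3+10 = 12.3).
Posterior mean = shape/rate = 26.3/12.3 = 2.138.

Posterior mean ≈ 2.138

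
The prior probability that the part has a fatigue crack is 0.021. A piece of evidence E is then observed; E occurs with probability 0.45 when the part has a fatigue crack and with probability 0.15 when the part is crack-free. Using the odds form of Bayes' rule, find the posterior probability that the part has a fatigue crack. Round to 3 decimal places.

Posterior probability ≈ 0.060

Prior odds = 0.021/(1−0.021) = 0.021450.
Likelihood ratio for E = 0.45/0.15 = 3.0000.
Posterior odds = prior odds × LR = 0.064351.
Posterior probability = odds/(1+odds) = 0.064351/1.0644 = 0.060.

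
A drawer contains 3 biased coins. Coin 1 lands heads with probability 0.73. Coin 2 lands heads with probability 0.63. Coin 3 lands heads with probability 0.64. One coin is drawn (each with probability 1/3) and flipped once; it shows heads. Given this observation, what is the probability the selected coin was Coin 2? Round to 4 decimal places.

P(heads|C1) = 0.73; P(heads|C2) = 0.63; P(heads|C3) = 0.64.
Prior × likelihood for each source: 0.333333·0.73=0.2433, 0.333333·0.63=0.2100, 0.333333·0.64=0.2133. Summing gives P(heads) = 0.66667.
P(Coin 2 | heads) = 0.2100 / 0.66667 = 0.3150.

Posterior probability ≈ 0.3150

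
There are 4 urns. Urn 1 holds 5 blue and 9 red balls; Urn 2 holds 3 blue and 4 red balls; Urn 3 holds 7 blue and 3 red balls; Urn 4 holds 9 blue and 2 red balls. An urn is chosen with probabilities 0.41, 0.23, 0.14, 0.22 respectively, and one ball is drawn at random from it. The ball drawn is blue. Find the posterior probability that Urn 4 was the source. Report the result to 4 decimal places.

P(blue|Urn 1) = 0.3571; P(blue|Urn 2) = 0.4286; P(blue|Urn 3) = 0.7; P(blue|Urn 4) = 0.8182.
Prior × likelihood for each source: 0.41·0.3571=0.1464, 0.23·0.4286=0.09857, 0.14·0.7=0.09800, 0.22·0.8182=0.1800. Summing gives P(blue) = 0.52300.
P(Urn 4 | blue) = 0.1800 / 0.52300 = 0.3442.

Posterior probability ≈ 0.3442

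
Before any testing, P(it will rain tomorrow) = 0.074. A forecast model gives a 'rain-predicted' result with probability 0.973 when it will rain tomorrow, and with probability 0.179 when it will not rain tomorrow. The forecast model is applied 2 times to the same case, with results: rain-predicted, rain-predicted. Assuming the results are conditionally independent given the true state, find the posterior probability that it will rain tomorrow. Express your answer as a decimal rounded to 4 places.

Posterior P(H) ≈ 0.7025

With H the event that it will rain tomorrow, the joint likelihood of the observed sequence is P(data|H) = 0.973·0.973 = 0.94673 and P(data|¬H) = 0.179·0.179 = 0.032041.
Bayes: P(H|data) = 0.074·0.94673 / (0.074·0.94673 + 0.926·0.032041) = 0.070058/0.099728 = 0.7025.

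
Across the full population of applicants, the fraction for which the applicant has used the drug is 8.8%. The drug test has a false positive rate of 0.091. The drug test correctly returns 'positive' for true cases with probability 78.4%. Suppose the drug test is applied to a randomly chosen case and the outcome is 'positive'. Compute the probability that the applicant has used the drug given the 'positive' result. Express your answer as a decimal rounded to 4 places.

P(H | E) ≈ 0.4539

Let H be the event that the applicant has used the drug. P(H) = 0.088, so P(¬H) = 0.912. With E the 'positive' result, P(E|H) = 0.784 and P(E|¬H) = 0.091.
P(E) = 0.784·0.088 + 0.091·0.912 = 0.068992 + 0.082992 = 0.15198.
By Bayes' theorem, P(H|E) = 0.068992 / 0.15198 = 0.4539.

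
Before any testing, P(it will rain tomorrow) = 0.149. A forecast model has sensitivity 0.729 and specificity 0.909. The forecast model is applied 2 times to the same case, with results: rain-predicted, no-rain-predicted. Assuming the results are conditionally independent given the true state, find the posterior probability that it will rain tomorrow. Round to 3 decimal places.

With H the event that it will rain tomorrow, the joint likelihood of the observed sequence is P(data|H) = 0.729·0.271 = 0.19756 and P(data|¬H) = 0.091·0.909 = 0.082719.
Bayes: P(H|data) = 0.149·0.19756 / (0.149·0.19756 + 0.851·0.082719) = 0.029436/0.099830 = 0.2949.

Posterior P(H) ≈ 0.295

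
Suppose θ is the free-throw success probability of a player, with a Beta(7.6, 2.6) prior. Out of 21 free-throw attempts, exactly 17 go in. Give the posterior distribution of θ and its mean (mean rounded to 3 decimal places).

The binomial likelihood is conjugate to the Beta prior: with 17 successes and 4 failures, the posterior is Beta(7.6+17, 2.6+4) = Beta(24.6, 6.6).
Posterior mean = α/(α+β) = 24.6/31.2 = 0.788.

Posterior: Beta(24.6, 6.6); mean ≈ 0.788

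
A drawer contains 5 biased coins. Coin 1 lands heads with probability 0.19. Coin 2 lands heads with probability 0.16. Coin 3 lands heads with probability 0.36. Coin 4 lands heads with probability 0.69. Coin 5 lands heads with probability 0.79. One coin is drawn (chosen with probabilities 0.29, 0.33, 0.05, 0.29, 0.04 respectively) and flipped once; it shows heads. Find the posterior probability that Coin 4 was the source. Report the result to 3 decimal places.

Tabulate prior·likelihood by source: [1] prior 0.29, lik 0.19, product 0.05510; [2] prior 0.33, lik 0.16, product 0.05280; [3] prior 0.05, lik 0.36, product 0.01800; [4] prior 0.29, lik 0.69, product 0.2001; [5] prior 0.04, lik 0.79, product 0.03160.
Normalizing constant = 0.35760; the posterior for Coin 4 is its product over the sum, 0.2001/0.35760 = 0.560.

Posterior probability ≈ 0.560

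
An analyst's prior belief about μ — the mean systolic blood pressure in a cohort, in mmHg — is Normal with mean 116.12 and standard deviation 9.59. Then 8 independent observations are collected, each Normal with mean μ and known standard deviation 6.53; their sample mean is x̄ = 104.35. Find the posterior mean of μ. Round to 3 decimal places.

With known σ, the Normal prior is conjugate. Weight on the data is w = (n/σ²)/(n/σ² + 1/τ₀²) = 0.187613/(0.187613+0.0108733) = 0.94522.
Posterior mean = w·x̄ + (1−w)·μ₀ = 0.94522·104.35 + 0.054781·116.12 = 104.995.

Posterior mean ≈ 104.995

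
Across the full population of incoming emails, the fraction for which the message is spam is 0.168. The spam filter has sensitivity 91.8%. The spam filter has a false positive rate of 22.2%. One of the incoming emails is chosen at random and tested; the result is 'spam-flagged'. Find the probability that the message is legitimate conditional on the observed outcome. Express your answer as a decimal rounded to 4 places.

Write H for 'the message is spam'. Prior odds H:¬H = 0.168/0.832 = 0.20192. For the 'spam-flagged' outcome, the likelihood ratio is 0.918/0.222 = 4.1351.
Posterior odds = 0.20192 × 4.1351 = 0.83498, so P(H|E) = 0.83498/(1+0.83498) = 0.4550. Then P(¬H|E) = 1 − 0.4550 = 0.5450.

P(¬H | E) ≈ 0.5450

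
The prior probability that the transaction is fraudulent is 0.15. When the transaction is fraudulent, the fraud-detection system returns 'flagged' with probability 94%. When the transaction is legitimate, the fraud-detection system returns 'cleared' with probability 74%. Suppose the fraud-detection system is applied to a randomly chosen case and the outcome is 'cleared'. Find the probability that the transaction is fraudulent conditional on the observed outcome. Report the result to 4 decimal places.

Write H for 'the transaction is fraudulent'. Prior odds H:¬H = 0.15/0.85 = 0.17647. For the 'cleared' outcome, the likelihood ratio is 0.06/0.74 = 0.081081.
Posterior odds = 0.17647 × 0.081081 = 0.014308, so P(H|E) = 0.014308/(1+0.014308) = 0.0141.

P(H | E) ≈ 0.0141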